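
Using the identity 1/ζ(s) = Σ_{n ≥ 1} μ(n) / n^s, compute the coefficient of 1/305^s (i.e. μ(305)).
μ(305) = 1

Factor n = 305 = 5 · 61. μ(n) = 0 if any exponent ≥ 2 (not squarefree); otherwise μ(n) = (−1)^{ω(n)} where ω(n) is the number of distinct prime factors. Applying: μ(305) = 1.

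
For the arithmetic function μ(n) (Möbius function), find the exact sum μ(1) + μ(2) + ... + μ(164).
Σ_{n ≤ 164} μ(n) = 0

Compute μ(n) for each 1 ≤ n ≤ 164: μ(1) = 1, μ(2) = -1, μ(3) = -1, μ(4) = 0, μ(5) = -1, μ(6) = 1, μ(7) = -1, μ(8) = 0, μ(9) = 0, μ(10) = 1, μ(11) = -1, μ(12) = 0, μ(13) = -1, μ(14) = 1, μ(15) = 1, μ(16) = 0, μ(17) = -1, μ(18) = 0, μ(19) = -1, μ(20) = 0, μ(21) = 1, μ(22) = 1, μ(23) = -1, μ(24) = 0, μ(25) = 0, μ(26) = 1, μ(27) = 0, μ(28) = 0, μ(29) = -1, μ(30) = -1, μ(31) = -1, μ(32) = 0, μ(33) = 1, μ(34) = 1, μ(35) = 1, μ(36) = 0, μ(37) = -1, μ(38) = 1, μ(39) = 1, μ(40) = 0, μ(41) = -1, μ(42) = -1, μ(43) = -1, μ(44) = 0, μ(45) = 0, μ(46) = 1, μ(47) = -1, μ(48) = 0, μ(49) = 0, μ(50) = 0, μ(51) = 1, μ(52) = 0, μ(53) = -1, μ(54) = 0, μ(55) = 1, μ(56) = 0, μ(57) = 1, μ(58) = 1, μ(59) = -1, μ(60) = 0, μ(61) = -1, μ(62) = 1, μ(63) = 0, μ(64) = 0, μ(65) = 1, μ(66) = -1, μ(67) = -1, μ(68) = 0, μ(69) = 1, μ(70) = -1, μ(71) = -1, μ(72) = 0, μ(73) = -1, μ(74) = 1, μ(75) = 0, μ(76) = 0, μ(77) = 1, μ(78) = -1, μ(79) = -1, μ(80) = 0, μ(81) = 0, μ(82) = 1, μ(83) = -1, μ(84) = 0, μ(85) = 1, μ(86) = 1, μ(87) = 1, μ(88) = 0, μ(89) = -1, μ(90) = 0, μ(91) = 1, μ(92) = 0, μ(93) = 1, μ(94) = 1, μ(95) = 1, μ(96) = 0, μ(97) = -1, μ(98) = 0, μ(99) = 0, μ(100) = 0, μ(101) = -1, μ(102) = -1, μ(103) = -1, μ(104) = 0, μ(105) = -1, μ(106) = 1, μ(107) = -1, μ(108) = 0, μ(109) = -1, μ(110) = -1, μ(111) = 1, μ(112) = 0, μ(113) = -1, μ(114) = -1, μ(115) = 1, μ(116) = 0, μ(117) = 0, μ(118) = 1, μ(119) = 1, μ(120) = 0, μ(121) = 0, μ(122) = 1, μ(123) = 1, μ(124) = 0, μ(125) = 0, μ(126) = 0, μ(127) = -1, μ(128) = 0, μ(129) = 1, μ(130) = -1, μ(131) = -1, μ(132) = 0, μ(133) = 1, μ(134) = 1, μ(135) = 0, μ(136) = 0, μ(137) = -1, μ(138) = -1, μ(139) = -1, μ(140) = 0, μ(141) = 1, μ(142) = 1, μ(143) = 1, μ(144) = 0, μ(145) = 1, μ(146) = 1, μ(147) = 0, μ(148) = 0, μ(149) = -1, μ(150) = 0, μ(151) = -1, μ(152) = 0, μ(153) = 0, μ(154) = -1, μ(155) = 1, μ(156) = 0, μ(157) = -1, μ(158) = 1, μ(159) = 1, μ(160) = 0, μ(161) = 1, μ(162) = 0, μ(163) = -1, μ(164) = 0. Summing all 164 values: 0. (Mertens function M(x) = Σ_{n ≤ x} μ(n); on average M(x) should be small (PNT ⟺ M(x) = o(x)).)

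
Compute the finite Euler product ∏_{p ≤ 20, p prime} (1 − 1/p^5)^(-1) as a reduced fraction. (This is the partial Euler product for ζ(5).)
∏ = 995488417328655275157507375/960036697434231116505428608

The primes p ≤ 20 are [2, 3, 5, 7, 11, 13, 17, 19]. For each prime, (1 − 1/p^5)^(-1) = p^5 / (p^5 − 1). The product is (1 − 1/2^5)^(-1), (1 − 1/3^5)^(-1), (1 − 1/5^5)^(-1), (1 − 1/7^5)^(-1), (1 − 1/11^5)^(-1), (1 − 1/13^5)^(-1), (1 − 1/17^5)^(-1), (1 − 1/19^5)^(-1) = ∏ p^5 / (p^5 − 1) = 995488417328655275157507375/960036697434231116505428608.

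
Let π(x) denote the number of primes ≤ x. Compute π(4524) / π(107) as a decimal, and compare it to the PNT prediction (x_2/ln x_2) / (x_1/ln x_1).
π(4524)/π(107) = 615/28 ≈ 21.9643;  PNT prediction ≈ 23.4722.

π(107) = 28 and π(4524) = 615, so π(4524)/π(107) ≈ 21.9643. The PNT-predicted ratio is (4524/ln(4524)) / (107/ln(107)) ≈ 23.4722. The two agree to within a few percent, as expected.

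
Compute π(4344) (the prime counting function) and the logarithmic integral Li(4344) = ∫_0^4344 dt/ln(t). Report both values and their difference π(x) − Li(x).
π(4344) = 593;  Li(4344) ≈ 606.63;  π(x) − Li(x) ≈ -13.63.

Direct count of primes ≤ 4344 gives π(4344) = 593. Numerical evaluation of the logarithmic integral gives Li(4344) ≈ 606.63. The difference π(x) − Li(x) ≈ -13.63 is typically negative for small/moderate x (Li(x) overestimates), though Littlewood's theorem shows this sign changes infinitely often.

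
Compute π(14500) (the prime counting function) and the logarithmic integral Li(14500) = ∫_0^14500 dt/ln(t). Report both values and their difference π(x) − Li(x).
π(14500) = 1698;  Li(14500) ≈ 1724.54;  π(x) − Li(x) ≈ -26.54.

Direct count of primes ≤ 14500 gives π(14500) = 1698. Numerical evaluation of the logarithmic integral gives Li(14500) ≈ 1724.54. The difference π(x) − Li(x) ≈ -26.54 is typically negative for small/moderate x (Li(x) overestimates), though Littlewood's theorem shows this sign changes infinitely often.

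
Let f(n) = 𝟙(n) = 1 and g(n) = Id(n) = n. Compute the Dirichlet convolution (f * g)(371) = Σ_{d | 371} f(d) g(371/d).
(𝟙 * Id)(371) = 432

Divisors of 371: [1, 7, 53, 371]. For each d | 371:
  d = 1: 𝟙(1) · Id(371/1) = 1 · 371 = 371
  d = 7: 𝟙(7) · Id(371/7) = 1 · 53 = 53
  d = 53: 𝟙(53) · Id(371/53) = 1 · 7 = 7
  d = 371: 𝟙(371) · Id(371/371) = 1 · 1 = 1
Summing: (𝟙 * Id)(371) = 371 + 53 + 7 + 1 = 432.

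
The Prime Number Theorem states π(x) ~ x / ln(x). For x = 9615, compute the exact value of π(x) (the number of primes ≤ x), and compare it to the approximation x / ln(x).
π(9615) = 1186;  x/ln(x) ≈ 1048.40;  relative error ≈ 11.60%.

Directly count primes up to 9615: π(9615) = 1186. The PNT approximation gives 9615/ln(9615) ≈ 9615/9.17108 ≈ 1048.40. Relative error (π(x) − x/ln(x)) / π(x) ≈ 11.60%; the approximation is known to undercount slightly (Li(x) is a better estimate).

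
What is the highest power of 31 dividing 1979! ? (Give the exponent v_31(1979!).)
v_31(1979!) = 65

Legendre's formula: v_p(n!) = Σ_{k ≥ 1} ⌊n / p^k⌋. For p = 31, n = 1979, the terms are:
  ⌊1979/31^1⌋ = ⌊1979/31⌋ = 63
  ⌊1979/31^2⌋ = ⌊1979/961⌋ = 2
(the next term ⌊1979/31^3⌋ = 0, terminating the sum). Summing: v_31(1979!) = 63 + 2 = 65.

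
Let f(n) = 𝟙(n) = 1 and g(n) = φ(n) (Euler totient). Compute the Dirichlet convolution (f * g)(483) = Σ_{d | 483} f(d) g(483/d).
(𝟙 * φ)(483) = 483

Divisors of 483: [1, 3, 7, 21, 23, 69, 161, 483]. For each d | 483:
  d = 1: 𝟙(1) · φ(483/1) = 1 · 264 = 264
  d = 3: 𝟙(3) · φ(483/3) = 1 · 132 = 132
  d = 7: 𝟙(7) · φ(483/7) = 1 · 44 = 44
  d = 21: 𝟙(21) · φ(483/21) = 1 · 22 = 22
  d = 23: 𝟙(23) · φ(483/23) = 1 · 12 = 12
  d = 69: 𝟙(69) · φ(483/69) = 1 · 6 = 6
  d = 161: 𝟙(161) · φ(483/161) = 1 · 2 = 2
  d = 483: 𝟙(483) · φ(483/483) = 1 · 1 = 1
Summing: (𝟙 * φ)(483) = 264 + 132 + 44 + 22 + 12 + 6 + 2 + 1 = 483.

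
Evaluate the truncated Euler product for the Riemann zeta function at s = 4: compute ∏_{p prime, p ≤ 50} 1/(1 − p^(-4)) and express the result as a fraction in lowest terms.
∏ = 65572203587643632473857746546522240898588901/60584710506150227098341885345792000000000000

The primes p ≤ 50 are [2, 3, 5, 7, 11, 13, 17, 19, 23, 29, 31, 37, 41, 43, 47]. For each prime, (1 − 1/p^4)^(-1) = p^4 / (p^4 − 1). The product is (1 − 1/2^4)^(-1), (1 − 1/3^4)^(-1), (1 − 1/5^4)^(-1), (1 − 1/7^4)^(-1), (1 − 1/11^4)^(-1), (1 − 1/13^4)^(-1), (1 − 1/17^4)^(-1), (1 − 1/19^4)^(-1), (1 − 1/23^4)^(-1), (1 − 1/29^4)^(-1), (1 − 1/31^4)^(-1), (1 − 1/37^4)^(-1), (1 − 1/41^4)^(-1), (1 − 1/43^4)^(-1), (1 − 1/47^4)^(-1) = ∏ p^4 / (p^4 − 1) = 65572203587643632473857746546522240898588901/60584710506150227098341885345792000000000000.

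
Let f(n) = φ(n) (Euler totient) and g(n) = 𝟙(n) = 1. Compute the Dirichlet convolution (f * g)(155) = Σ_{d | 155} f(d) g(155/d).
(φ * 𝟙)(155) = 155

Divisors of 155: [1, 5, 31, 155]. For each d | 155:
  d = 1: φ(1) · 𝟙(155/1) = 1 · 1 = 1
  d = 5: φ(5) · 𝟙(155/5) = 4 · 1 = 4
  d = 31: φ(31) · 𝟙(155/31) = 30 · 1 = 30
  d = 155: φ(155) · 𝟙(155/155) = 120 · 1 = 120
Summing: (φ * 𝟙)(155) = 1 + 4 + 30 + 120 = 155.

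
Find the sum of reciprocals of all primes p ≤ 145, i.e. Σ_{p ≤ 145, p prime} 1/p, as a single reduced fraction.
Σ 1/p = 18825509850919239131453102166593625244431364344421618363/10014646650599190067509233131649940057366334653200433090

π(145) = 34, so the primes ≤ 145 are [2, 3, 5, 7, 11, 13, 17, 19, 23, 29, 31, 37, 41, 43, 47, 53, 59, 61, 67, 71, 73, 79, 83, 89, 97, 101, 103, 107, 109, 113, 127, 131, 137, 139]. Summing 1/p over these primes: 18825509850919239131453102166593625244431364344421618363/10014646650599190067509233131649940057366334653200433090 ≈ 1.8798. Mertens estimate ln ln(145) + 0.2615 ≈ 1.8663.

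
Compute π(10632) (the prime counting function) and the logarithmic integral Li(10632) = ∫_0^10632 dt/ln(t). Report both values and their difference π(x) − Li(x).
π(10632) = 1297;  Li(10632) ≈ 1314.53;  π(x) − Li(x) ≈ -17.53.

Direct count of primes ≤ 10632 gives π(10632) = 1297. Numerical evaluation of the logarithmic integral gives Li(10632) ≈ 1314.53. The difference π(x) − Li(x) ≈ -17.53 is typically negative for small/moderate x (Li(x) overestimates), though Littlewood's theorem shows this sign changes infinitely often.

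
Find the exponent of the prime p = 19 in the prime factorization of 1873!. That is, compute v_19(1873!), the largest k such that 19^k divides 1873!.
v_19(1873!) = 103

Legendre's formula: v_p(n!) = Σ_{k ≥ 1} ⌊n / p^k⌋. For p = 19, n = 1873, the terms are:
  ⌊1873/19^1⌋ = ⌊1873/19⌋ = 98
  ⌊1873/19^2⌋ = ⌊1873/361⌋ = 5
(the next term ⌊1873/19^3⌋ = 0, terminating the sum). Summing: v_19(1873!) = 98 + 5 = 103.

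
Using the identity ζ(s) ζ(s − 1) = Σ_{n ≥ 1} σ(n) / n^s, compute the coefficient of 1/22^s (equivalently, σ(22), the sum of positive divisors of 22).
σ(22) = 36

In the product (Σ m^0/m^s)(Σ k / k^s) = Σ (Σ_{d | n} d) / n^s, the coefficient of 1/n^s is σ(n) = Σ_{d | n} d. For n = 22, divisors are [1, 2, 11, 22]; summing: σ(22) = 36.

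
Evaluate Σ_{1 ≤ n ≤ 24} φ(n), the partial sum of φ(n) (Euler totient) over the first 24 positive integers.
Σ_{n ≤ 24} φ(n) = 180

Compute φ(n) for each 1 ≤ n ≤ 24: φ(1) = 1, φ(2) = 1, φ(3) = 2, φ(4) = 2, φ(5) = 4, φ(6) = 2, φ(7) = 6, φ(8) = 4, φ(9) = 6, φ(10) = 4, φ(11) = 10, φ(12) = 4, φ(13) = 12, φ(14) = 6, φ(15) = 8, φ(16) = 8, φ(17) = 16, φ(18) = 6, φ(19) = 18, φ(20) = 8, φ(21) = 12, φ(22) = 10, φ(23) = 22, φ(24) = 8. Summing all 24 values: 180. (Average order: Σ_{n ≤ x} φ(n) ~ (3/π²) x². For x = 24, (3/π²)·24² ≈ 175.08.)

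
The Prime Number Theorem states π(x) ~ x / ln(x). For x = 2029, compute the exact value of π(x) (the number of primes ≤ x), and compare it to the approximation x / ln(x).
π(2029) = 308;  x/ln(x) ≈ 266.44;  relative error ≈ 13.49%.

Directly count primes up to 2029: π(2029) = 308. The PNT approximation gives 2029/ln(2029) ≈ 2029/7.61530 ≈ 266.44. Relative error (π(x) − x/ln(x)) / π(x) ≈ 13.49%; the approximation is known to undercount slightly (Li(x) is a better estimate).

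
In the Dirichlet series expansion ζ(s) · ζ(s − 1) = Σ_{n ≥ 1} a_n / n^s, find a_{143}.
σ(143) = 168

In the product (Σ m^0/m^s)(Σ k / k^s) = Σ (Σ_{d | n} d) / n^s, the coefficient of 1/n^s is σ(n) = Σ_{d | n} d. For n = 143, divisors are [1, 11, 13, 143]; summing: σ(143) = 168.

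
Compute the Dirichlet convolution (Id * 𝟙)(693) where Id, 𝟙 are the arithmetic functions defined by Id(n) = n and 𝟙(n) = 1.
(Id * 𝟙)(693) = 1248

Divisors of 693: [1, 3, 7, 9, 11, 21, 33, 63, 77, 99, 231, 693]. For each d | 693:
  d = 1: Id(1) · 𝟙(693/1) = 1 · 1 = 1
  d = 3: Id(3) · 𝟙(693/3) = 3 · 1 = 3
  d = 7: Id(7) · 𝟙(693/7) = 7 · 1 = 7
  d = 9: Id(9) · 𝟙(693/9) = 9 · 1 = 9
  d = 11: Id(11) · 𝟙(693/11) = 11 · 1 = 11
  d = 21: Id(21) · 𝟙(693/21) = 21 · 1 = 21
  d = 33: Id(33) · 𝟙(693/33) = 33 · 1 = 33
  d = 63: Id(63) · 𝟙(693/63) = 63 · 1 = 63
  d = 77: Id(77) · 𝟙(693/77) = 77 · 1 = 77
  d = 99: Id(99) · 𝟙(693/99) = 99 · 1 = 99
  d = 231: Id(231) · 𝟙(693/231) = 231 · 1 = 231
  d = 693: Id(693) · 𝟙(693/693) = 693 · 1 = 693
Summing: (Id * 𝟙)(693) = 1 + 3 + 7 + 9 + 11 + 21 + 33 + 63 + 77 + 99 + 231 + 693 = 1248.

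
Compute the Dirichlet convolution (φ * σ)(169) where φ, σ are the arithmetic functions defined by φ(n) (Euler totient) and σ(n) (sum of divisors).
(φ * σ)(169) = 507

Divisors of 169: [1, 13, 169]. For each d | 169:
  d = 1: φ(1) · σ(169/1) = 1 · 183 = 183
  d = 13: φ(13) · σ(169/13) = 12 · 14 = 168
  d = 169: φ(169) · σ(169/169) = 156 · 1 = 156
Summing: (φ * σ)(169) = 183 + 168 + 156 = 507.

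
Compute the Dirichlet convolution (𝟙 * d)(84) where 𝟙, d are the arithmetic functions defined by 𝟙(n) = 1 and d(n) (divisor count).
(𝟙 * d)(84) = 54

Divisors of 84: [1, 2, 3, 4, 6, 7, 12, 14, 21, 28, 42, 84]. For each d | 84:
  d = 1: 𝟙(1) · d(84/1) = 1 · 12 = 12
  d = 2: 𝟙(2) · d(84/2) = 1 · 8 = 8
  d = 3: 𝟙(3) · d(84/3) = 1 · 6 = 6
  d = 4: 𝟙(4) · d(84/4) = 1 · 4 = 4
  d = 6: 𝟙(6) · d(84/6) = 1 · 4 = 4
  d = 7: 𝟙(7) · d(84/7) = 1 · 6 = 6
  d = 12: 𝟙(12) · d(84/12) = 1 · 2 = 2
  d = 14: 𝟙(14) · d(84/14) = 1 · 4 = 4
  d = 21: 𝟙(21) · d(84/21) = 1 · 3 = 3
  d = 28: 𝟙(28) · d(84/28) = 1 · 2 = 2
  d = 42: 𝟙(42) · d(84/42) = 1 · 2 = 2
  d = 84: 𝟙(84) · d(84/84) = 1 · 1 = 1
Summing: (𝟙 * d)(84) = 12 + 8 + 6 + 4 + 4 + 6 + 2 + 4 + 3 + 2 + 2 + 1 = 54.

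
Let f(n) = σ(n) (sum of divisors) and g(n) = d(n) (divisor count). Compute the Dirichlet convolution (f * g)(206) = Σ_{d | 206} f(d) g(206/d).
(σ * d)(206) = 530

Divisors of 206: [1, 2, 103, 206]. For each d | 206:
  d = 1: σ(1) · d(206/1) = 1 · 4 = 4
  d = 2: σ(2) · d(206/2) = 3 · 2 = 6
  d = 103: σ(103) · d(206/103) = 104 · 2 = 208
  d = 206: σ(206) · d(206/206) = 312 · 1 = 312
Summing: (σ * d)(206) = 4 + 6 + 208 + 312 = 530.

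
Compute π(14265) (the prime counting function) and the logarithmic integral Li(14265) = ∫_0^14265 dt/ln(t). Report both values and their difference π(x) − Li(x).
π(14265) = 1675;  Li(14265) ≈ 1699.99;  π(x) − Li(x) ≈ -24.99.

Direct count of primes ≤ 14265 gives π(14265) = 1675. Numerical evaluation of the logarithmic integral gives Li(14265) ≈ 1699.99. The difference π(x) − Li(x) ≈ -24.99 is typically negative for small/moderate x (Li(x) overestimates), though Littlewood's theorem shows this sign changes infinitely often.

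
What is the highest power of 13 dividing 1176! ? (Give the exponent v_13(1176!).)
v_13(1176!) = 96

Legendre's formula: v_p(n!) = Σ_{k ≥ 1} ⌊n / p^k⌋. For p = 13, n = 1176, the terms are:
  ⌊1176/13^1⌋ = ⌊1176/13⌋ = 90
  ⌊1176/13^2⌋ = ⌊1176/169⌋ = 6
(the next term ⌊1176/13^3⌋ = 0, terminating the sum). Summing: v_13(1176!) = 90 + 6 = 96.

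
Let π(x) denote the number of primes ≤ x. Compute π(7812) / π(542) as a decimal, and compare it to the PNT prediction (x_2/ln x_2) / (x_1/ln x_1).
π(7812)/π(542) = 987/100 ≈ 9.8700;  PNT prediction ≈ 10.1229.

π(542) = 100 and π(7812) = 987, so π(7812)/π(542) ≈ 9.8700. The PNT-predicted ratio is (7812/ln(7812)) / (542/ln(542)) ≈ 10.1229. The two agree to within a few percent, as expected.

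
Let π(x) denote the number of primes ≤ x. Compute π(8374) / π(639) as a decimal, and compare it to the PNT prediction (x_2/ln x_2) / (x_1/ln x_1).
π(8374)/π(639) = 1048/115 ≈ 9.1130;  PNT prediction ≈ 9.3720.

π(639) = 115 and π(8374) = 1048, so π(8374)/π(639) ≈ 9.1130. The PNT-predicted ratio is (8374/ln(8374)) / (639/ln(639)) ≈ 9.3720. The two agree to within a few percent, as expected.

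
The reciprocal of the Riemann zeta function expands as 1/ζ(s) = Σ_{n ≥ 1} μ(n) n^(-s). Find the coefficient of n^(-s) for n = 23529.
μ(23529) = 1

Factor n = 23529 = 3 · 11 · 23 · 31. μ(n) = 0 if any exponent ≥ 2 (not squarefree); otherwise μ(n) = (−1)^{ω(n)} where ω(n) is the number of distinct prime factors. Applying: μ(23529) = 1.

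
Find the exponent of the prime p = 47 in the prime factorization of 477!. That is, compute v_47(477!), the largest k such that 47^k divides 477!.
v_47(477!) = 10

Legendre's formula: v_p(n!) = Σ_{k ≥ 1} ⌊n / p^k⌋. For p = 47, n = 477, the terms are:
  ⌊477/47^1⌋ = ⌊477/47⌋ = 10
(the next term ⌊477/47^2⌋ = 0, terminating the sum). Summing: v_47(477!) = 10 = 10.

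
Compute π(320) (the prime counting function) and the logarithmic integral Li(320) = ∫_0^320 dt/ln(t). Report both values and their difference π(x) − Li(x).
π(320) = 66;  Li(320) ≈ 71.82;  π(x) − Li(x) ≈ -5.82.

Direct count of primes ≤ 320 gives π(320) = 66. Numerical evaluation of the logarithmic integral gives Li(320) ≈ 71.82. The difference π(x) − Li(x) ≈ -5.82 is typically negative for small/moderate x (Li(x) overestimates), though Littlewood's theorem shows this sign changes infinitely often.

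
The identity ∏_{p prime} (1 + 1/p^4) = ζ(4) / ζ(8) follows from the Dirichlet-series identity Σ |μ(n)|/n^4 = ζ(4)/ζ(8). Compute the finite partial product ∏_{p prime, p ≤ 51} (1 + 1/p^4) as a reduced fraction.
∏ = 47811026860845170938198805915402199301066734558460286583378224128/44354583229145063659978971326989541656878007876738536067589135625

The primes p ≤ 51 are [2, 3, 5, 7, 11, 13, 17, 19, 23, 29, 31, 37, 41, 43, 47]. For each, (1 + 1/p^4) = (p^4 + 1)/p^4. Multiplying these fractions over p ∈ [2, 3, 5, 7, 11, 13, 17, 19, 23, 29, 31, 37, 41, 43, 47] gives 47811026860845170938198805915402199301066734558460286583378224128/44354583229145063659978971326989541656878007876738536067589135625. (In the limit P → ∞ this tends to ζ(4)/ζ(8).)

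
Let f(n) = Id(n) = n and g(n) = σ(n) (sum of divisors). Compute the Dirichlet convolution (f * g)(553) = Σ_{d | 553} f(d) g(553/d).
(Id * σ)(553) = 2385

Divisors of 553: [1, 7, 79, 553]. For each d | 553:
  d = 1: Id(1) · σ(553/1) = 1 · 640 = 640
  d = 7: Id(7) · σ(553/7) = 7 · 80 = 560
  d = 79: Id(79) · σ(553/79) = 79 · 8 = 632
  d = 553: Id(553) · σ(553/553) = 553 · 1 = 553
Summing: (Id * σ)(553) = 640 + 560 + 632 + 553 = 2385.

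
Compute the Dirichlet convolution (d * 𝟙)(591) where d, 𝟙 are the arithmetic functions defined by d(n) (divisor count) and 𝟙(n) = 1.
(d * 𝟙)(591) = 9

Divisors of 591: [1, 3, 197, 591]. For each d | 591:
  d = 1: d(1) · 𝟙(591/1) = 1 · 1 = 1
  d = 3: d(3) · 𝟙(591/3) = 2 · 1 = 2
  d = 197: d(197) · 𝟙(591/197) = 2 · 1 = 2
  d = 591: d(591) · 𝟙(591/591) = 4 · 1 = 4
Summing: (d * 𝟙)(591) = 1 + 2 + 2 + 4 = 9.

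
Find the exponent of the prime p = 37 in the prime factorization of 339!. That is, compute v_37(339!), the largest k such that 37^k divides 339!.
v_37(339!) = 9

Legendre's formula: v_p(n!) = Σ_{k ≥ 1} ⌊n / p^k⌋. For p = 37, n = 339, the terms are:
  ⌊339/37^1⌋ = ⌊339/37⌋ = 9
(the next term ⌊339/37^2⌋ = 0, terminating the sum). Summing: v_37(339!) = 9 = 9.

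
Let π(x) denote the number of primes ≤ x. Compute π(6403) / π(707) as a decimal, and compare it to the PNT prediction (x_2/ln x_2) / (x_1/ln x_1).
π(6403)/π(707) = 834/126 ≈ 6.6190;  PNT prediction ≈ 6.7797.

π(707) = 126 and π(6403) = 834, so π(6403)/π(707) ≈ 6.6190. The PNT-predicted ratio is (6403/ln(6403)) / (707/ln(707)) ≈ 6.7797. The two agree to within a few percent, as expected.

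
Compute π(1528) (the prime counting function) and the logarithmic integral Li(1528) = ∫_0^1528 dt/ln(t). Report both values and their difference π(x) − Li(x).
π(1528) = 241;  Li(1528) ≈ 251.64;  π(x) − Li(x) ≈ -10.64.

Direct count of primes ≤ 1528 gives π(1528) = 241. Numerical evaluation of the logarithmic integral gives Li(1528) ≈ 251.64. The difference π(x) − Li(x) ≈ -10.64 is typically negative for small/moderate x (Li(x) overestimates), though Littlewood's theorem shows this sign changes infinitely often.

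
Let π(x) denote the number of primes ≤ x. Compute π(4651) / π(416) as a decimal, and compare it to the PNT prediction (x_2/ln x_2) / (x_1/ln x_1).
π(4651)/π(416) = 629/80 ≈ 7.8625;  PNT prediction ≈ 7.9841.

π(416) = 80 and π(4651) = 629, so π(4651)/π(416) ≈ 7.8625. The PNT-predicted ratio is (4651/ln(4651)) / (416/ln(416)) ≈ 7.9841. The two agree to within a few percent, as expected.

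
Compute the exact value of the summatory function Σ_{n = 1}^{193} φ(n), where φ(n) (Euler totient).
Σ_{n ≤ 193} φ(n) = 11422

Compute φ(n) for each 1 ≤ n ≤ 193: φ(1) = 1, φ(2) = 1, φ(3) = 2, φ(4) = 2, φ(5) = 4, φ(6) = 2, φ(7) = 6, φ(8) = 4, φ(9) = 6, φ(10) = 4, φ(11) = 10, φ(12) = 4, φ(13) = 12, φ(14) = 6, φ(15) = 8, φ(16) = 8, φ(17) = 16, φ(18) = 6, φ(19) = 18, φ(20) = 8, φ(21) = 12, φ(22) = 10, φ(23) = 22, φ(24) = 8, φ(25) = 20, φ(26) = 12, φ(27) = 18, φ(28) = 12, φ(29) = 28, φ(30) = 8, φ(31) = 30, φ(32) = 16, φ(33) = 20, φ(34) = 16, φ(35) = 24, φ(36) = 12, φ(37) = 36, φ(38) = 18, φ(39) = 24, φ(40) = 16, φ(41) = 40, φ(42) = 12, φ(43) = 42, φ(44) = 20, φ(45) = 24, φ(46) = 22, φ(47) = 46, φ(48) = 16, φ(49) = 42, φ(50) = 20, φ(51) = 32, φ(52) = 24, φ(53) = 52, φ(54) = 18, φ(55) = 40, φ(56) = 24, φ(57) = 36, φ(58) = 28, φ(59) = 58, φ(60) = 16, φ(61) = 60, φ(62) = 30, φ(63) = 36, φ(64) = 32, φ(65) = 48, φ(66) = 20, φ(67) = 66, φ(68) = 32, φ(69) = 44, φ(70) = 24, φ(71) = 70, φ(72) = 24, φ(73) = 72, φ(74) = 36, φ(75) = 40, φ(76) = 36, φ(77) = 60, φ(78) = 24, φ(79) = 78, φ(80) = 32, φ(81) = 54, φ(82) = 40, φ(83) = 82, φ(84) = 24, φ(85) = 64, φ(86) = 42, φ(87) = 56, φ(88) = 40, φ(89) = 88, φ(90) = 24, φ(91) = 72, φ(92) = 44, φ(93) = 60, φ(94) = 46, φ(95) = 72, φ(96) = 32, φ(97) = 96, φ(98) = 42, φ(99) = 60, φ(100) = 40, φ(101) = 100, φ(102) = 32, φ(103) = 102, φ(104) = 48, φ(105) = 48, φ(106) = 52, φ(107) = 106, φ(108) = 36, φ(109) = 108, φ(110) = 40, φ(111) = 72, φ(112) = 48, φ(113) = 112, φ(114) = 36, φ(115) = 88, φ(116) = 56, φ(117) = 72, φ(118) = 58, φ(119) = 96, φ(120) = 32, φ(121) = 110, φ(122) = 60, φ(123) = 80, φ(124) = 60, φ(125) = 100, φ(126) = 36, φ(127) = 126, φ(128) = 64, φ(129) = 84, φ(130) = 48, φ(131) = 130, φ(132) = 40, φ(133) = 108, φ(134) = 66, φ(135) = 72, φ(136) = 64, φ(137) = 136, φ(138) = 44, φ(139) = 138, φ(140) = 48, φ(141) = 92, φ(142) = 70, φ(143) = 120, φ(144) = 48, φ(145) = 112, φ(146) = 72, φ(147) = 84, φ(148) = 72, φ(149) = 148, φ(150) = 40, φ(151) = 150, φ(152) = 72, φ(153) = 96, φ(154) = 60, φ(155) = 120, φ(156) = 48, φ(157) = 156, φ(158) = 78, φ(159) = 104, φ(160) = 64, φ(161) = 132, φ(162) = 54, φ(163) = 162, φ(164) = 80, φ(165) = 80, φ(166) = 82, φ(167) = 166, φ(168) = 48, φ(169) = 156, φ(170) = 64, φ(171) = 108, φ(172) = 84, φ(173) = 172, φ(174) = 56, φ(175) = 120, φ(176) = 80, φ(177) = 116, φ(178) = 88, φ(179) = 178, φ(180) = 48, φ(181) = 180, φ(182) = 72, φ(183) = 120, φ(184) = 88, φ(185) = 144, φ(186) = 60, φ(187) = 160, φ(188) = 92, φ(189) = 108, φ(190) = 72, φ(191) = 190, φ(192) = 64, φ(193) = 192. Summing all 193 values: 11422. (Average order: Σ_{n ≤ x} φ(n) ~ (3/π²) x². For x = 193, (3/π²)·193² ≈ 11322.34.)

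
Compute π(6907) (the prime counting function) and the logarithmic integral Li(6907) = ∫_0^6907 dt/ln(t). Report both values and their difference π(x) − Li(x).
π(6907) = 888;  Li(6907) ≈ 903.82;  π(x) − Li(x) ≈ -15.82.

Direct count of primes ≤ 6907 gives π(6907) = 888. Numerical evaluation of the logarithmic integral gives Li(6907) ≈ 903.82. The difference π(x) − Li(x) ≈ -15.82 is typically negative for small/moderate x (Li(x) overestimates), though Littlewood's theorem shows this sign changes infinitely often.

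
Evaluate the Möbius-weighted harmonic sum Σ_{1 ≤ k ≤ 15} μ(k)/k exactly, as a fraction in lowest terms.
Σ μ(k)/k = 304/5005

Values of μ(k) for 1 ≤ k ≤ 15: μ(1) = 1, μ(2) = -1, μ(3) = -1, μ(5) = -1, μ(6) = 1, μ(7) = -1, μ(10) = 1, μ(11) = -1, μ(13) = -1, μ(14) = 1, μ(15) = 1, with μ = 0 on non-squarefree integers. Summing μ(k)/k for k where μ(k) ≠ 0 gives 304/5005 ≈ 0.0607. (PNT ⟺ this sum → 0 as n → ∞.)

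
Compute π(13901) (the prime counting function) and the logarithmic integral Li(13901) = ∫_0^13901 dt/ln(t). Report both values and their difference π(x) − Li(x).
π(13901) = 1642;  Li(13901) ≈ 1661.88;  π(x) − Li(x) ≈ -19.88.

Direct count of primes ≤ 13901 gives π(13901) = 1642. Numerical evaluation of the logarithmic integral gives Li(13901) ≈ 1661.88. The difference π(x) − Li(x) ≈ -19.88 is typically negative for small/moderate x (Li(x) overestimates), though Littlewood's theorem shows this sign changes infinitely often.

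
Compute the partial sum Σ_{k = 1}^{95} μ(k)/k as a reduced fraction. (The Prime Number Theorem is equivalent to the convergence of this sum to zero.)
Σ μ(k)/k = 164165993590198279544427554326659/3961456982724258461775089600226385

Values of μ(k) for 1 ≤ k ≤ 95: μ(1) = 1, μ(2) = -1, μ(3) = -1, μ(5) = -1, μ(6) = 1, μ(7) = -1, μ(10) = 1, μ(11) = -1, μ(13) = -1, μ(14) = 1, μ(15) = 1, μ(17) = -1, μ(19) = -1, μ(21) = 1, μ(22) = 1, μ(23) = -1, μ(26) = 1, μ(29) = -1, μ(30) = -1, μ(31) = -1, μ(33) = 1, μ(34) = 1, μ(35) = 1, μ(37) = -1, μ(38) = 1, μ(39) = 1, μ(41) = -1, μ(42) = -1, μ(43) = -1, μ(46) = 1, μ(47) = -1, μ(51) = 1, μ(53) = -1, μ(55) = 1, μ(57) = 1, μ(58) = 1, μ(59) = -1, μ(61) = -1, μ(62) = 1, μ(65) = 1, μ(66) = -1, μ(67) = -1, μ(69) = 1, μ(70) = -1, μ(71) = -1, μ(73) = -1, μ(74) = 1, μ(77) = 1, μ(78) = -1, μ(79) = -1, μ(82) = 1, μ(83) = -1, μ(85) = 1, μ(86) = 1, μ(87) = 1, μ(89) = -1, μ(91) = 1, μ(93) = 1, μ(94) = 1, μ(95) = 1, with μ = 0 on non-squarefree integers. Summing μ(k)/k for k where μ(k) ≠ 0 gives 164165993590198279544427554326659/3961456982724258461775089600226385 ≈ 0.0414. (PNT ⟺ this sum → 0 as n → ∞.)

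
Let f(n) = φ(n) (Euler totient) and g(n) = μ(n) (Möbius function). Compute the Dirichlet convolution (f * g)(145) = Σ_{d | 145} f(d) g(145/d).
(φ * μ)(145) = 81

Divisors of 145: [1, 5, 29, 145]. For each d | 145:
  d = 1: φ(1) · μ(145/1) = 1 · 1 = 1
  d = 5: φ(5) · μ(145/5) = 4 · -1 = -4
  d = 29: φ(29) · μ(145/29) = 28 · -1 = -28
  d = 145: φ(145) · μ(145/145) = 112 · 1 = 112
Summing: (φ * μ)(145) = 1 + -4 + -28 + 112 = 81.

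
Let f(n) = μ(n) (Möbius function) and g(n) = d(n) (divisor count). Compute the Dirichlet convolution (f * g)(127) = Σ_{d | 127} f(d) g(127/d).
(μ * d)(127) = 1

Divisors of 127: [1, 127]. For each d | 127:
  d = 1: μ(1) · d(127/1) = 1 · 2 = 2
  d = 127: μ(127) · d(127/127) = -1 · 1 = -1
Summing: (μ * d)(127) = 2 + -1 = 1.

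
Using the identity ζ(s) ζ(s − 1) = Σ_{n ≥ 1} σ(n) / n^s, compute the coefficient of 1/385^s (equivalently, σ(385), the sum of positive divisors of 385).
σ(385) = 576

In the product (Σ m^0/m^s)(Σ k / k^s) = Σ (Σ_{d | n} d) / n^s, the coefficient of 1/n^s is σ(n) = Σ_{d | n} d. For n = 385, divisors are [1, 5, 7, 11, 35, 55, 77, 385]; summing: σ(385) = 576.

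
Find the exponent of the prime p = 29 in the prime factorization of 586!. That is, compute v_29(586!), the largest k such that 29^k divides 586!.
v_29(586!) = 20

Legendre's formula: v_p(n!) = Σ_{k ≥ 1} ⌊n / p^k⌋. For p = 29, n = 586, the terms are:
  ⌊586/29^1⌋ = ⌊586/29⌋ = 20
(the next term ⌊586/29^2⌋ = 0, terminating the sum). Summing: v_29(586!) = 20 = 20.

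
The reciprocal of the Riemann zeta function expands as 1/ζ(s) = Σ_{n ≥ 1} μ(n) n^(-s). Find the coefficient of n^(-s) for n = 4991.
μ(4991) = -1

Factor n = 4991 = 7 · 23 · 31. μ(n) = 0 if any exponent ≥ 2 (not squarefree); otherwise μ(n) = (−1)^{ω(n)} where ω(n) is the number of distinct prime factors. Applying: μ(4991) = -1.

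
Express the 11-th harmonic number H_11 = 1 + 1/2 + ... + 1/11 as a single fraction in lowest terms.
H_11 = 83711/27720

Direct summation: H_11 = 1 + 1/2 + ... + 1/11. The least common denominator is lcm(1, ..., 11) = 27720; over this denominator the numerator is 27720 + 13860 + 9240 + 6930 + 5544 + 4620 + 3960 + 3465 + 3080 + 2772 + 2520 = 83711, so H_11 = 83711/27720 (already in lowest terms) ≈ 3.01988. (The PNT-adjacent estimate ln(11) + γ ≈ 2.97511 matches within O(1/n).)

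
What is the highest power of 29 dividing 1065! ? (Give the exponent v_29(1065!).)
v_29(1065!) = 37

Legendre's formula: v_p(n!) = Σ_{k ≥ 1} ⌊n / p^k⌋. For p = 29, n = 1065, the terms are:
  ⌊1065/29^1⌋ = ⌊1065/29⌋ = 36
  ⌊1065/29^2⌋ = ⌊1065/841⌋ = 1
(the next term ⌊1065/29^3⌋ = 0, terminating the sum). Summing: v_29(1065!) = 36 + 1 = 37.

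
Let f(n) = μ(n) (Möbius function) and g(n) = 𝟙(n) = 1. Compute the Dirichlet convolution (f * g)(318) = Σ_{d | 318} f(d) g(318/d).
(μ * 𝟙)(318) = 0

Divisors of 318: [1, 2, 3, 6, 53, 106, 159, 318]. For each d | 318:
  d = 1: μ(1) · 𝟙(318/1) = 1 · 1 = 1
  d = 2: μ(2) · 𝟙(318/2) = -1 · 1 = -1
  d = 3: μ(3) · 𝟙(318/3) = -1 · 1 = -1
  d = 6: μ(6) · 𝟙(318/6) = 1 · 1 = 1
  d = 53: μ(53) · 𝟙(318/53) = -1 · 1 = -1
  d = 106: μ(106) · 𝟙(318/106) = 1 · 1 = 1
  d = 159: μ(159) · 𝟙(318/159) = 1 · 1 = 1
  d = 318: μ(318) · 𝟙(318/318) = -1 · 1 = -1
Summing: (μ * 𝟙)(318) = 1 + -1 + -1 + 1 + -1 + 1 + 1 + -1 = 0.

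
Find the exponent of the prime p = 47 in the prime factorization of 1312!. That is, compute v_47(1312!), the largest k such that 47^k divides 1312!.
v_47(1312!) = 27

Legendre's formula: v_p(n!) = Σ_{k ≥ 1} ⌊n / p^k⌋. For p = 47, n = 1312, the terms are:
  ⌊1312/47^1⌋ = ⌊1312/47⌋ = 27
(the next term ⌊1312/47^2⌋ = 0, terminating the sum). Summing: v_47(1312!) = 27 = 27.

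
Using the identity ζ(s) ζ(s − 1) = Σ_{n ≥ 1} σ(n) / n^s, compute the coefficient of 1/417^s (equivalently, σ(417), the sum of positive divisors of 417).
σ(417) = 560

In the product (Σ m^0/m^s)(Σ k / k^s) = Σ (Σ_{d | n} d) / n^s, the coefficient of 1/n^s is σ(n) = Σ_{d | n} d. For n = 417, divisors are [1, 3, 139, 417]; summing: σ(417) = 560.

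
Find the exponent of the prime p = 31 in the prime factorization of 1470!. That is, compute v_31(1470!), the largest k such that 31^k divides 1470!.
v_31(1470!) = 48

Legendre's formula: v_p(n!) = Σ_{k ≥ 1} ⌊n / p^k⌋. For p = 31, n = 1470, the terms are:
  ⌊1470/31^1⌋ = ⌊1470/31⌋ = 47
  ⌊1470/31^2⌋ = ⌊1470/961⌋ = 1
(the next term ⌊1470/31^3⌋ = 0, terminating the sum). Summing: v_31(1470!) = 47 + 1 = 48.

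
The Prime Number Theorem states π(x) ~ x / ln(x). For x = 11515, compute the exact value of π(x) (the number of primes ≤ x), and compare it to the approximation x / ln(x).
π(11515) = 1388;  x/ln(x) ≈ 1231.37;  relative error ≈ 11.28%.

Directly count primes up to 11515: π(11515) = 1388. The PNT approximation gives 11515/ln(11515) ≈ 11515/9.35141 ≈ 1231.37. Relative error (π(x) − x/ln(x)) / π(x) ≈ 11.28%; the approximation is known to undercount slightly (Li(x) is a better estimate).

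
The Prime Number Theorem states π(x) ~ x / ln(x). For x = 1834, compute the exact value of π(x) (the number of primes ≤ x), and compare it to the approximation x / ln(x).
π(1834) = 282;  x/ln(x) ≈ 244.07;  relative error ≈ 13.45%.

Directly count primes up to 1834: π(1834) = 282. The PNT approximation gives 1834/ln(1834) ≈ 1834/7.51425 ≈ 244.07. Relative error (π(x) − x/ln(x)) / π(x) ≈ 13.45%; the approximation is known to undercount slightly (Li(x) is a better estimate).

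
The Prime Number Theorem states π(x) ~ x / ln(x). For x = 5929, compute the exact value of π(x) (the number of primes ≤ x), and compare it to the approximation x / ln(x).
π(5929) = 779;  x/ln(x) ≈ 682.47;  relative error ≈ 12.39%.

Directly count primes up to 5929: π(5929) = 779. The PNT approximation gives 5929/ln(5929) ≈ 5929/8.68761 ≈ 682.47. Relative error (π(x) − x/ln(x)) / π(x) ≈ 12.39%; the approximation is known to undercount slightly (Li(x) is a better estimate).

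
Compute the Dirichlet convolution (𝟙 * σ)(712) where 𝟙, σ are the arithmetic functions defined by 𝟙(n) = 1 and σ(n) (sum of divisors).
(𝟙 * σ)(712) = 2366

Divisors of 712: [1, 2, 4, 8, 89, 178, 356, 712]. For each d | 712:
  d = 1: 𝟙(1) · σ(712/1) = 1 · 1350 = 1350
  d = 2: 𝟙(2) · σ(712/2) = 1 · 630 = 630
  d = 4: 𝟙(4) · σ(712/4) = 1 · 270 = 270
  d = 8: 𝟙(8) · σ(712/8) = 1 · 90 = 90
  d = 89: 𝟙(89) · σ(712/89) = 1 · 15 = 15
  d = 178: 𝟙(178) · σ(712/178) = 1 · 7 = 7
  d = 356: 𝟙(356) · σ(712/356) = 1 · 3 = 3
  d = 712: 𝟙(712) · σ(712/712) = 1 · 1 = 1
Summing: (𝟙 * σ)(712) = 1350 + 630 + 270 + 90 + 15 + 7 + 3 + 1 = 2366.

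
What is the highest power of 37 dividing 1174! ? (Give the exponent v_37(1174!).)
v_37(1174!) = 31

Legendre's formula: v_p(n!) = Σ_{k ≥ 1} ⌊n / p^k⌋. For p = 37, n = 1174, the terms are:
  ⌊1174/37^1⌋ = ⌊1174/37⌋ = 31
(the next term ⌊1174/37^2⌋ = 0, terminating the sum). Summing: v_37(1174!) = 31 = 31.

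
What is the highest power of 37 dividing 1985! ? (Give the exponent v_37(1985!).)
v_37(1985!) = 54

Legendre's formula: v_p(n!) = Σ_{k ≥ 1} ⌊n / p^k⌋. For p = 37, n = 1985, the terms are:
  ⌊1985/37^1⌋ = ⌊1985/37⌋ = 53
  ⌊1985/37^2⌋ = ⌊1985/1369⌋ = 1
(the next term ⌊1985/37^3⌋ = 0, terminating the sum). Summing: v_37(1985!) = 53 + 1 = 54.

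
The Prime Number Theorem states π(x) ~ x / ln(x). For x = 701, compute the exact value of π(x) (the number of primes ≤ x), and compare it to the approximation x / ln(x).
π(701) = 126;  x/ln(x) ≈ 106.98;  relative error ≈ 15.09%.

Directly count primes up to 701: π(701) = 126. The PNT approximation gives 701/ln(701) ≈ 701/6.55251 ≈ 106.98. Relative error (π(x) − x/ln(x)) / π(x) ≈ 15.09%; the approximation is known to undercount slightly (Li(x) is a better estimate).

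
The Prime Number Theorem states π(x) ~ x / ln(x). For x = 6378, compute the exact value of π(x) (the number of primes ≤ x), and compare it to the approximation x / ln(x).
π(6378) = 831;  x/ln(x) ≈ 728.03;  relative error ≈ 12.39%.

Directly count primes up to 6378: π(6378) = 831. The PNT approximation gives 6378/ln(6378) ≈ 6378/8.76061 ≈ 728.03. Relative error (π(x) − x/ln(x)) / π(x) ≈ 12.39%; the approximation is known to undercount slightly (Li(x) is a better estimate).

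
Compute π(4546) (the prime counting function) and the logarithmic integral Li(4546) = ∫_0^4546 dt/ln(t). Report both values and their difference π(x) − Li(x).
π(4546) = 615;  Li(4546) ≈ 630.68;  π(x) − Li(x) ≈ -15.68.

Direct count of primes ≤ 4546 gives π(4546) = 615. Numerical evaluation of the logarithmic integral gives Li(4546) ≈ 630.68. The difference π(x) − Li(x) ≈ -15.68 is typically negative for small/moderate x (Li(x) overestimates), though Littlewood's theorem shows this sign changes infinitely often.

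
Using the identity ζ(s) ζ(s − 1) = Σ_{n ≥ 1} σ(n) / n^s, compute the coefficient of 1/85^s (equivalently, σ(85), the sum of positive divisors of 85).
σ(85) = 108

In the product (Σ m^0/m^s)(Σ k / k^s) = Σ (Σ_{d | n} d) / n^s, the coefficient of 1/n^s is σ(n) = Σ_{d | n} d. For n = 85, divisors are [1, 5, 17, 85]; summing: σ(85) = 108.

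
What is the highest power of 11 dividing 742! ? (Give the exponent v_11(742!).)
v_11(742!) = 73

Legendre's formula: v_p(n!) = Σ_{k ≥ 1} ⌊n / p^k⌋. For p = 11, n = 742, the terms are:
  ⌊742/11^1⌋ = ⌊742/11⌋ = 67
  ⌊742/11^2⌋ = ⌊742/121⌋ = 6
(the next term ⌊742/11^3⌋ = 0, terminating the sum). Summing: v_11(742!) = 67 + 6 = 73.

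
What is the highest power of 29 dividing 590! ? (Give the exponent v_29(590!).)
v_29(590!) = 20

Legendre's formula: v_p(n!) = Σ_{k ≥ 1} ⌊n / p^k⌋. For p = 29, n = 590, the terms are:
  ⌊590/29^1⌋ = ⌊590/29⌋ = 20
(the next term ⌊590/29^2⌋ = 0, terminating the sum). Summing: v_29(590!) = 20 = 20.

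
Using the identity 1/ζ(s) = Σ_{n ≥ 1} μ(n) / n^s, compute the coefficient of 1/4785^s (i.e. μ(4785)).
μ(4785) = 1

Factor n = 4785 = 3 · 5 · 11 · 29. μ(n) = 0 if any exponent ≥ 2 (not squarefree); otherwise μ(n) = (−1)^{ω(n)} where ω(n) is the number of distinct prime factors. Applying: μ(4785) = 1.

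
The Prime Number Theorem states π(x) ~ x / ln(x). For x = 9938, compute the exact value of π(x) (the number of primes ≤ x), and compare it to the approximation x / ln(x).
π(9938) = 1225;  x/ln(x) ≈ 1079.73;  relative error ≈ 11.86%.

Directly count primes up to 9938: π(9938) = 1225. The PNT approximation gives 9938/ln(9938) ≈ 9938/9.20412 ≈ 1079.73. Relative error (π(x) − x/ln(x)) / π(x) ≈ 11.86%; the approximation is known to undercount slightly (Li(x) is a better estimate).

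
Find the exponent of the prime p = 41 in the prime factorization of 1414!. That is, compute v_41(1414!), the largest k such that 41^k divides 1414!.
v_41(1414!) = 34

Legendre's formula: v_p(n!) = Σ_{k ≥ 1} ⌊n / p^k⌋. For p = 41, n = 1414, the terms are:
  ⌊1414/41^1⌋ = ⌊1414/41⌋ = 34
(the next term ⌊1414/41^2⌋ = 0, terminating the sum). Summing: v_41(1414!) = 34 = 34.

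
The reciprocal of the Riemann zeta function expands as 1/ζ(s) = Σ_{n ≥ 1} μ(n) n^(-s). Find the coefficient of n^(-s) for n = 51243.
μ(51243) = 1

Factor n = 51243 = 3 · 19 · 29 · 31. μ(n) = 0 if any exponent ≥ 2 (not squarefree); otherwise μ(n) = (−1)^{ω(n)} where ω(n) is the number of distinct prime factors. Applying: μ(51243) = 1.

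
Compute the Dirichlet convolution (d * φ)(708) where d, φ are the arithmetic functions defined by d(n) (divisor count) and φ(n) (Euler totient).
(d * φ)(708) = 1680

Divisors of 708: [1, 2, 3, 4, 6, 12, 59, 118, 177, 236, 354, 708]. For each d | 708:
  d = 1: d(1) · φ(708/1) = 1 · 232 = 232
  d = 2: d(2) · φ(708/2) = 2 · 116 = 232
  d = 3: d(3) · φ(708/3) = 2 · 116 = 232
  d = 4: d(4) · φ(708/4) = 3 · 116 = 348
  d = 6: d(6) · φ(708/6) = 4 · 58 = 232
  d = 12: d(12) · φ(708/12) = 6 · 58 = 348
  d = 59: d(59) · φ(708/59) = 2 · 4 = 8
  d = 118: d(118) · φ(708/118) = 4 · 2 = 8
  d = 177: d(177) · φ(708/177) = 4 · 2 = 8
  d = 236: d(236) · φ(708/236) = 6 · 2 = 12
  d = 354: d(354) · φ(708/354) = 8 · 1 = 8
  d = 708: d(708) · φ(708/708) = 12 · 1 = 12
Summing: (d * φ)(708) = 232 + 232 + 232 + 348 + 232 + 348 + 8 + 8 + 8 + 12 + 8 + 12 = 1680.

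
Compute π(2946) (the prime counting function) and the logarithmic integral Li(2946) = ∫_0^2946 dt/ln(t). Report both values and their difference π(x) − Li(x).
π(2946) = 424;  Li(2946) ≈ 436.01;  π(x) − Li(x) ≈ -12.01.

Direct count of primes ≤ 2946 gives π(2946) = 424. Numerical evaluation of the logarithmic integral gives Li(2946) ≈ 436.01. The difference π(x) − Li(x) ≈ -12.01 is typically negative for small/moderate x (Li(x) overestimates), though Littlewood's theorem shows this sign changes infinitely often.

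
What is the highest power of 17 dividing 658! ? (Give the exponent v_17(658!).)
v_17(658!) = 40

Legendre's formula: v_p(n!) = Σ_{k ≥ 1} ⌊n / p^k⌋. For p = 17, n = 658, the terms are:
  ⌊658/17^1⌋ = ⌊658/17⌋ = 38
  ⌊658/17^2⌋ = ⌊658/289⌋ = 2
(the next term ⌊658/17^3⌋ = 0, terminating the sum). Summing: v_17(658!) = 38 + 2 = 40.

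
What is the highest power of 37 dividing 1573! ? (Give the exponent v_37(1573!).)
v_37(1573!) = 43

Legendre's formula: v_p(n!) = Σ_{k ≥ 1} ⌊n / p^k⌋. For p = 37, n = 1573, the terms are:
  ⌊1573/37^1⌋ = ⌊1573/37⌋ = 42
  ⌊1573/37^2⌋ = ⌊1573/1369⌋ = 1
(the next term ⌊1573/37^3⌋ = 0, terminating the sum). Summing: v_37(1573!) = 42 + 1 = 43.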